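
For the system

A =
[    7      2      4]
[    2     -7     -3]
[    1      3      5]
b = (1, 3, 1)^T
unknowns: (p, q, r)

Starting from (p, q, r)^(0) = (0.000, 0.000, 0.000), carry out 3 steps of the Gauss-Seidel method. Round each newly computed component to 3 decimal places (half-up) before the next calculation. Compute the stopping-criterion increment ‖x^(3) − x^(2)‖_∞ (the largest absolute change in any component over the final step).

0.071

Iteration 1:
  p = (1 - (2)·0.000 - (4)·0.000) / (7) = 0.143
  q = (3 - (2)·0.143 - (-3)·0.000) / (-7) = -0.388
  r = (1 - (1)·0.143 - (3)·-0.388) / (5) = 0.404
Iteration 2:
  p = (1 - (2)·-0.388 - (4)·0.404) / (7) = 0.023
  q = (3 - (2)·0.023 - (-3)·0.404) / (-7) = -0.595
  r = (1 - (1)·0.023 - (3)·-0.595) / (5) = 0.552
Iteration 3:
  p = (1 - (2)·-0.595 - (4)·0.552) / (7) = -0.003
  q = (3 - (2)·-0.003 - (-3)·0.552) / (-7) = -0.666
  r = (1 - (1)·-0.003 - (3)·-0.666) / (5) = 0.600
Change: (-0.026, -0.071, 0.048) → max |·| = 0.071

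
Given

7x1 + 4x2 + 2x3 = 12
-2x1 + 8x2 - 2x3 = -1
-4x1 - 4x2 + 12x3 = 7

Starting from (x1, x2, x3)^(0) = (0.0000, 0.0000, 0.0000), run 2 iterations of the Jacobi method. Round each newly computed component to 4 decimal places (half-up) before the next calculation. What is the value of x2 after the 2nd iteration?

0.4494

Iteration 1:
  x1 = (12 - (4)·0.0000 - (2)·0.0000) / (7) = 1.7143
  x2 = (-1 - (-2)·0.0000 - (-2)·0.0000) / (8) = -0.1250
  x3 = (7 - (-4)·0.0000 - (-4)·0.0000) / (12) = 0.5833
Iteration 2:
  x1 = (12 - (4)·-0.1250 - (2)·0.5833) / (7) = 1.6191
  x2 = (-1 - (-2)·1.7143 - (-2)·0.5833) / (8) = 0.4494
  x3 = (7 - (-4)·1.7143 - (-4)·-0.1250) / (12) = 1.1131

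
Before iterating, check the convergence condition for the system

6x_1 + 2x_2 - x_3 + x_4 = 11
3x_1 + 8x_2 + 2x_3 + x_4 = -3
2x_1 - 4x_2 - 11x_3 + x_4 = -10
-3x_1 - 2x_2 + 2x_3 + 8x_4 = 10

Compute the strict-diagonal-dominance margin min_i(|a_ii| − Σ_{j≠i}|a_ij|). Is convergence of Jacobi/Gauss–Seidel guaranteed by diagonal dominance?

1

row 1: |6| − (2+1+1) = 2
row 2: |8| − (3+2+1) = 2
row 3: |-11| − (2+4+1) = 4
row 4: |8| − (3+2+2) = 1
minimum over rows = 1 → strictly diagonally dominant (convergence guaranteed)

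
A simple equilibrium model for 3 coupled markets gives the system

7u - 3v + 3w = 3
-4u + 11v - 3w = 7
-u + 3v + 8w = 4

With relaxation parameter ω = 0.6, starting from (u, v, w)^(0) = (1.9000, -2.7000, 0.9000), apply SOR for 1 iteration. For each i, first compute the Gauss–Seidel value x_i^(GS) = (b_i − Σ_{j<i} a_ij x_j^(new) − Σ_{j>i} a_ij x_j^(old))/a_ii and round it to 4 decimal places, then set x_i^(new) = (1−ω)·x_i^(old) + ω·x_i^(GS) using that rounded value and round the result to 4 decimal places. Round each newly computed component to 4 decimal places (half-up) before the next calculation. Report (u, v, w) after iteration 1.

Iteration 1:
  u: GS value = (3 - (-3)·-2.7000 - (3)·0.9000) / (7) = -1.1143;  u ← (1−ω)·1.9000 + ω·-1.1143 = 0.0914
  v: GS value = (7 - (-4)·0.0914 - (-3)·0.9000) / (11) = 0.9151;  v ← (1−ω)·-2.7000 + ω·0.9151 = -0.5309
  w: GS value = (4 - (-1)·0.0914 - (3)·-0.5309) / (8) = 0.7105;  w ← (1−ω)·0.9000 + ω·0.7105 = 0.7863

(0.0914, -0.5309, 0.7863)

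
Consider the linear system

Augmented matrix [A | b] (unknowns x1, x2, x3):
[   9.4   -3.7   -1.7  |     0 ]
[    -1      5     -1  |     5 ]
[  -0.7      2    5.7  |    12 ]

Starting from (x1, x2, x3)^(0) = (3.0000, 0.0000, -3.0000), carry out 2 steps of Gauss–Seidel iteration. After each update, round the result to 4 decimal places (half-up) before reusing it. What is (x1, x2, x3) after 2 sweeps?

(0.4649, 1.4802, 1.6430)

Iteration 1:
  x1 = (0 - (-3.7)·0.0000 - (-1.7)·-3.0000) / (9.4) = -0.5426
  x2 = (5 - (-1)·-0.5426 - (-1)·-3.0000) / (5) = 0.2915
  x3 = (12 - (-0.7)·-0.5426 - (2)·0.2915) / (5.7) = 1.9363
Iteration 2:
  x1 = (0 - (-3.7)·0.2915 - (-1.7)·1.9363) / (9.4) = 0.4649
  x2 = (5 - (-1)·0.4649 - (-1)·1.9363) / (5) = 1.4802
  x3 = (12 - (-0.7)·0.4649 - (2)·1.4802) / (5.7) = 1.6430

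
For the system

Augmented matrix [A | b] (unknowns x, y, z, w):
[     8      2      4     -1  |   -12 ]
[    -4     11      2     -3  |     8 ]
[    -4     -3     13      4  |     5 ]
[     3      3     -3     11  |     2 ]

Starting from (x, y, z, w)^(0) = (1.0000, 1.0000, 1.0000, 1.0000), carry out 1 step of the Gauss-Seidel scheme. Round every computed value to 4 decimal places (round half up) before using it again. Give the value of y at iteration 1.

0.0455

Iteration 1:
  x = (-12 - (2)·1.0000 - (4)·1.0000 - (-1)·1.0000) / (8) = -2.1250
  y = (8 - (-4)·-2.1250 - (2)·1.0000 - (-3)·1.0000) / (11) = 0.0455
  z = (5 - (-4)·-2.1250 - (-3)·0.0455 - (4)·1.0000) / (13) = -0.5664
  w = (2 - (3)·-2.1250 - (3)·0.0455 - (-3)·-0.5664) / (11) = 0.5945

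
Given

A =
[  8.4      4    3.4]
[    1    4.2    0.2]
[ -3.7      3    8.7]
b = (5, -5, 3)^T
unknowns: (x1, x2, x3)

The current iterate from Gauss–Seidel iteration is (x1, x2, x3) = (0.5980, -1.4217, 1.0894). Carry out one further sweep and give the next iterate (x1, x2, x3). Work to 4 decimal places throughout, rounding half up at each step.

One sweep:
  x1 = (5 - (4)·-1.4217 - (3.4)·1.0894) / (8.4) = 0.8313
  x2 = (-5 - (1)·0.8313 - (0.2)·1.0894) / (4.2) = -1.4403
  x3 = (3 - (-3.7)·0.8313 - (3)·-1.4403) / (8.7) = 1.1950

(0.8313, -1.4403, 1.1950)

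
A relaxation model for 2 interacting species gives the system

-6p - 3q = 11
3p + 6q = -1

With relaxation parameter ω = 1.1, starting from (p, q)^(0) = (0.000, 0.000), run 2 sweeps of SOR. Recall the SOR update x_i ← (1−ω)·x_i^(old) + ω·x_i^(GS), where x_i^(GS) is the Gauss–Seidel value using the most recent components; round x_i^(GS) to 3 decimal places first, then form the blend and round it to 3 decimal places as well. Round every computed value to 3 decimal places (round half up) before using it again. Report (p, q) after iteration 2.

Iteration 1:
  p: GS value = (11 - (-3)·0.000) / (-6) = -1.833;  p ← (1−ω)·0.000 + ω·-1.833 = -2.016
  q: GS value = (-1 - (3)·-2.016) / (6) = 0.841;  q ← (1−ω)·0.000 + ω·0.841 = 0.925
Iteration 2:
  p: GS value = (11 - (-3)·0.925) / (-6) = -2.296;  p ← (1−ω)·-2.016 + ω·-2.296 = -2.324
  q: GS value = (-1 - (3)·-2.324) / (6) = 0.995;  q ← (1−ω)·0.925 + ω·0.995 = 1.002

(-2.324, 1.002)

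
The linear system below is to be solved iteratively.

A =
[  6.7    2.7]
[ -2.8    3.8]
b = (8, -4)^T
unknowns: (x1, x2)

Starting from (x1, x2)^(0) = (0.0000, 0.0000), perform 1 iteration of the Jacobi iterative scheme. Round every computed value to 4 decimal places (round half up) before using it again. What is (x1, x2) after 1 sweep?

(1.1940, -1.0526)

Iteration 1:
  x1 = (8 - (2.7)·0.0000) / (6.7) = 1.1940
  x2 = (-4 - (-2.8)·0.0000) / (3.8) = -1.0526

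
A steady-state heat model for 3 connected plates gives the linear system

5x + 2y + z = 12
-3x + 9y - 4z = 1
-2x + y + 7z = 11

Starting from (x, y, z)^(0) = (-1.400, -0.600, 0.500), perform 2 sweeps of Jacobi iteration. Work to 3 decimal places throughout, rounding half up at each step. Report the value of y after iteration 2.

Iteration 1:
  x = (12 - (2)·-0.600 - (1)·0.500) / (5) = 2.540
  y = (1 - (-3)·-1.400 - (-4)·0.500) / (9) = -0.133
  z = (11 - (-2)·-1.400 - (1)·-0.600) / (7) = 1.257
Iteration 2:
  x = (12 - (2)·-0.133 - (1)·1.257) / (5) = 2.202
  y = (1 - (-3)·2.540 - (-4)·1.257) / (9) = 1.516
  z = (11 - (-2)·2.540 - (1)·-0.133) / (7) = 2.316

1.516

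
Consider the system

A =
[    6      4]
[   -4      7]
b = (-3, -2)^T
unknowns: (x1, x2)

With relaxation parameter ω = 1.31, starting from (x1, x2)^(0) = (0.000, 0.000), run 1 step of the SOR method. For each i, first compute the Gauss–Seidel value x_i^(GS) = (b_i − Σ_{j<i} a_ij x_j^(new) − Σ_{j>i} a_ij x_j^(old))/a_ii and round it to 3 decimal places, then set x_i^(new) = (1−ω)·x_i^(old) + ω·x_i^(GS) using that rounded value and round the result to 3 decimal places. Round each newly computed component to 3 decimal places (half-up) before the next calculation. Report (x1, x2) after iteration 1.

Iteration 1:
  x1: GS value = (-3 - (4)·0.000) / (6) = -0.500;  x1 ← (1−ω)·0.000 + ω·-0.500 = -0.655
  x2: GS value = (-2 - (-4)·-0.655) / (7) = -0.660;  x2 ← (1−ω)·0.000 + ω·-0.660 = -0.865

(-0.655, -0.865)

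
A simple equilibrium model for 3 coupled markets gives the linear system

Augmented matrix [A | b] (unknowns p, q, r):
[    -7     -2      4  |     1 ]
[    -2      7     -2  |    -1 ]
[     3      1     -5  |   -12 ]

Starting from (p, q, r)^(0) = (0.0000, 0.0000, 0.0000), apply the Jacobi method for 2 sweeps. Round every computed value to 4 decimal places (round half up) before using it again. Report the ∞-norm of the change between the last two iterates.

Iteration 1:
  p = (1 - (-2)·0.0000 - (4)·0.0000) / (-7) = -0.1429
  q = (-1 - (-2)·0.0000 - (-2)·0.0000) / (7) = -0.1429
  r = (-12 - (3)·0.0000 - (1)·0.0000) / (-5) = 2.4000
Iteration 2:
  p = (1 - (-2)·-0.1429 - (4)·2.4000) / (-7) = 1.2694
  q = (-1 - (-2)·-0.1429 - (-2)·2.4000) / (7) = 0.5020
  r = (-12 - (3)·-0.1429 - (1)·-0.1429) / (-5) = 2.2857
Change: (1.4123, 0.6449, -0.1143) → max |·| = 1.4123

1.4123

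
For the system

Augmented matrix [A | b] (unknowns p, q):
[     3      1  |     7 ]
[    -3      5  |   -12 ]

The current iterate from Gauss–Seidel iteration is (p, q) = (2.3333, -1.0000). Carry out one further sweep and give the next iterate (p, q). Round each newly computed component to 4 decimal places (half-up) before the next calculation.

One sweep:
  p = (7 - (1)·-1.0000) / (3) = 2.6667
  q = (-12 - (-3)·2.6667) / (5) = -0.8000

(2.6667, -0.8000)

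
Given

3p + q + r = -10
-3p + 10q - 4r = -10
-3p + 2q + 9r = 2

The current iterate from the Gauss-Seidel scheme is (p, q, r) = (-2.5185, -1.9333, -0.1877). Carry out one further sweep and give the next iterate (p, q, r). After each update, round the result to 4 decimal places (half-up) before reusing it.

(-2.6263, -1.8630, -0.2392)

One sweep:
  p = (-10 - (1)·-1.9333 - (1)·-0.1877) / (3) = -2.6263
  q = (-10 - (-3)·-2.6263 - (-4)·-0.1877) / (10) = -1.8630
  r = (2 - (-3)·-2.6263 - (2)·-1.8630) / (9) = -0.2392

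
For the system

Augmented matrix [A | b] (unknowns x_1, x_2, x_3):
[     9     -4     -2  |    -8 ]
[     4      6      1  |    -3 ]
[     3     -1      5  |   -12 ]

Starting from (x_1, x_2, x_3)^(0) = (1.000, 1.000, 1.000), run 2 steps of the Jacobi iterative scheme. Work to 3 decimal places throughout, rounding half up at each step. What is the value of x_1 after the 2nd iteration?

Iteration 1:
  x_1 = (-8 - (-4)·1.000 - (-2)·1.000) / (9) = -0.222
  x_2 = (-3 - (4)·1.000 - (1)·1.000) / (6) = -1.333
  x_3 = (-12 - (3)·1.000 - (-1)·1.000) / (5) = -2.800
Iteration 2:
  x_1 = (-8 - (-4)·-1.333 - (-2)·-2.800) / (9) = -2.104
  x_2 = (-3 - (4)·-0.222 - (1)·-2.800) / (6) = 0.115
  x_3 = (-12 - (3)·-0.222 - (-1)·-1.333) / (5) = -2.533

-2.104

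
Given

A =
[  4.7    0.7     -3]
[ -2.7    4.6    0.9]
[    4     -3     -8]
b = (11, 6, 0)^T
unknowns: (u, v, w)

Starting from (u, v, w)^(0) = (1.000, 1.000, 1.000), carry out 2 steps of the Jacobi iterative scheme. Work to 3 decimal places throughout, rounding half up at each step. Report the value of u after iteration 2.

Iteration 1:
  u = (11 - (0.7)·1.000 - (-3)·1.000) / (4.7) = 2.830
  v = (6 - (-2.7)·1.000 - (0.9)·1.000) / (4.6) = 1.696
  w = (0 - (4)·1.000 - (-3)·1.000) / (-8) = 0.125
Iteration 2:
  u = (11 - (0.7)·1.696 - (-3)·0.125) / (4.7) = 2.168
  v = (6 - (-2.7)·2.830 - (0.9)·0.125) / (4.6) = 2.941
  w = (0 - (4)·2.830 - (-3)·1.696) / (-8) = 0.779

2.168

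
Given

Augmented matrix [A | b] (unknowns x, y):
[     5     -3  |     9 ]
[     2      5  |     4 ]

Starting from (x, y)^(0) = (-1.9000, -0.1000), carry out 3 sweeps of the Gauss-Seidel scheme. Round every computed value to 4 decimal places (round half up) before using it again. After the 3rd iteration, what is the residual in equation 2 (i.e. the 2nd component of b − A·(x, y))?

0.0000

Iteration 1:
  x = (9 - (-3)·-0.1000) / (5) = 1.7400
  y = (4 - (2)·1.7400) / (5) = 0.1040
Iteration 2:
  x = (9 - (-3)·0.1040) / (5) = 1.8624
  y = (4 - (2)·1.8624) / (5) = 0.0550
Iteration 3:
  x = (9 - (-3)·0.0550) / (5) = 1.8330
  y = (4 - (2)·1.8330) / (5) = 0.0668
Residual b − A·x = (0.0354, 0.0000)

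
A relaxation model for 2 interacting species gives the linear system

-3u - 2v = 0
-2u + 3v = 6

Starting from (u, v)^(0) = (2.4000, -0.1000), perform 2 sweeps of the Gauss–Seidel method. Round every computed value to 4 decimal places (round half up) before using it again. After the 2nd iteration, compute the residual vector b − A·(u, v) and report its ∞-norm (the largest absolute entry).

1.9064

Iteration 1:
  u = (0 - (-2)·-0.1000) / (-3) = 0.0667
  v = (6 - (-2)·0.0667) / (3) = 2.0445
Iteration 2:
  u = (0 - (-2)·2.0445) / (-3) = -1.3630
  v = (6 - (-2)·-1.3630) / (3) = 1.0913
Residual b − A·x = (-1.9064, 0.0001); ∞-norm = 1.9064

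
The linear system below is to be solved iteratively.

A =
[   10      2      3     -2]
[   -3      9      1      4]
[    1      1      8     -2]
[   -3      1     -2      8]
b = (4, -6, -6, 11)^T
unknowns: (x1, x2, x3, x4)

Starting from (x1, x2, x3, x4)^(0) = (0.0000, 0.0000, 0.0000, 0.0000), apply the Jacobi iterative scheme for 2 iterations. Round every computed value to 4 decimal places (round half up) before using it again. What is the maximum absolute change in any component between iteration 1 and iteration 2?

0.6333

Iteration 1:
  x1 = (4 - (2)·0.0000 - (3)·0.0000 - (-2)·0.0000) / (10) = 0.4000
  x2 = (-6 - (-3)·0.0000 - (1)·0.0000 - (4)·0.0000) / (9) = -0.6667
  x3 = (-6 - (1)·0.0000 - (1)·0.0000 - (-2)·0.0000) / (8) = -0.7500
  x4 = (11 - (-3)·0.0000 - (1)·0.0000 - (-2)·0.0000) / (8) = 1.3750
Iteration 2:
  x1 = (4 - (2)·-0.6667 - (3)·-0.7500 - (-2)·1.3750) / (10) = 1.0333
  x2 = (-6 - (-3)·0.4000 - (1)·-0.7500 - (4)·1.3750) / (9) = -1.0611
  x3 = (-6 - (1)·0.4000 - (1)·-0.6667 - (-2)·1.3750) / (8) = -0.3729
  x4 = (11 - (-3)·0.4000 - (1)·-0.6667 - (-2)·-0.7500) / (8) = 1.4208
Change: (0.6333, -0.3944, 0.3771, 0.0458) → max |·| = 0.6333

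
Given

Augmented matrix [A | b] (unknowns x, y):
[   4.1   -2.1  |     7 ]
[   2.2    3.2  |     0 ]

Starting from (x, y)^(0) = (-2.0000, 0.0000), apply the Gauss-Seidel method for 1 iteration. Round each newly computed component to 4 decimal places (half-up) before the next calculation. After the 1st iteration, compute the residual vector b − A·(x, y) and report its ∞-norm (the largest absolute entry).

Iteration 1:
  x = (7 - (-2.1)·0.0000) / (4.1) = 1.7073
  y = (0 - (2.2)·1.7073) / (3.2) = -1.1738
Residual b − A·x = (-2.4649, 0.0001); ∞-norm = 2.4649

2.4649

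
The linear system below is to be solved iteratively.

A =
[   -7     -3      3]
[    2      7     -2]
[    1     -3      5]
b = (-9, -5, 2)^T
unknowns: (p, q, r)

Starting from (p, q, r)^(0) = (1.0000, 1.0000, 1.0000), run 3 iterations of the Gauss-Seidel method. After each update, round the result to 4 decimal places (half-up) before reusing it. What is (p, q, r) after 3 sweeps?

(1.5415, -1.3367, -0.7103)

Iteration 1:
  p = (-9 - (-3)·1.0000 - (3)·1.0000) / (-7) = 1.2857
  q = (-5 - (2)·1.2857 - (-2)·1.0000) / (7) = -0.7959
  r = (2 - (1)·1.2857 - (-3)·-0.7959) / (5) = -0.3347
Iteration 2:
  p = (-9 - (-3)·-0.7959 - (3)·-0.3347) / (-7) = 1.4834
  q = (-5 - (2)·1.4834 - (-2)·-0.3347) / (7) = -1.2337
  r = (2 - (1)·1.4834 - (-3)·-1.2337) / (5) = -0.6369
Iteration 3:
  p = (-9 - (-3)·-1.2337 - (3)·-0.6369) / (-7) = 1.5415
  q = (-5 - (2)·1.5415 - (-2)·-0.6369) / (7) = -1.3367
  r = (2 - (1)·1.5415 - (-3)·-1.3367) / (5) = -0.7103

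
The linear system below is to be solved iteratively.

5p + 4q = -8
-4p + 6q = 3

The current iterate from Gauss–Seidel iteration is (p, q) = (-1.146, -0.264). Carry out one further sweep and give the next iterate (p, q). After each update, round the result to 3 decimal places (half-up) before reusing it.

One sweep:
  p = (-8 - (4)·-0.264) / (5) = -1.389
  q = (3 - (-4)·-1.389) / (6) = -0.426

(-1.389, -0.426)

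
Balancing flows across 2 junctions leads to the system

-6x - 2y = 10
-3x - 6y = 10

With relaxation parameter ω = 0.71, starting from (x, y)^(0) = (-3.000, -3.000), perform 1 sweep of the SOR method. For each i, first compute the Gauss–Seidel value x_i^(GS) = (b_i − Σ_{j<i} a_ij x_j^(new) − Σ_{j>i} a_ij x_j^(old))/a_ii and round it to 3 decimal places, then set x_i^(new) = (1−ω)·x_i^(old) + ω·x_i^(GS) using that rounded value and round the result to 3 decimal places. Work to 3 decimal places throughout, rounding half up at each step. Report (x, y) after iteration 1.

Iteration 1:
  x: GS value = (10 - (-2)·-3.000) / (-6) = -0.667;  x ← (1−ω)·-3.000 + ω·-0.667 = -1.344
  y: GS value = (10 - (-3)·-1.344) / (-6) = -0.995;  y ← (1−ω)·-3.000 + ω·-0.995 = -1.576

(-1.344, -1.576)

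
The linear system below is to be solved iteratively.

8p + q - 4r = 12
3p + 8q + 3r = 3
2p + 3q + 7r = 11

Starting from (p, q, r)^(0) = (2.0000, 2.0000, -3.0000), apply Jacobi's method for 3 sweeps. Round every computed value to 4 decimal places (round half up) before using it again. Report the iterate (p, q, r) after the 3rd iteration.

Iteration 1:
  p = (12 - (1)·2.0000 - (-4)·-3.0000) / (8) = -0.2500
  q = (3 - (3)·2.0000 - (3)·-3.0000) / (8) = 0.7500
  r = (11 - (2)·2.0000 - (3)·2.0000) / (7) = 0.1429
Iteration 2:
  p = (12 - (1)·0.7500 - (-4)·0.1429) / (8) = 1.4777
  q = (3 - (3)·-0.2500 - (3)·0.1429) / (8) = 0.4152
  r = (11 - (2)·-0.2500 - (3)·0.7500) / (7) = 1.3214
Iteration 3:
  p = (12 - (1)·0.4152 - (-4)·1.3214) / (8) = 2.1088
  q = (3 - (3)·1.4777 - (3)·1.3214) / (8) = -0.6747
  r = (11 - (2)·1.4777 - (3)·0.4152) / (7) = 0.9713

(2.1088, -0.6747, 0.9713)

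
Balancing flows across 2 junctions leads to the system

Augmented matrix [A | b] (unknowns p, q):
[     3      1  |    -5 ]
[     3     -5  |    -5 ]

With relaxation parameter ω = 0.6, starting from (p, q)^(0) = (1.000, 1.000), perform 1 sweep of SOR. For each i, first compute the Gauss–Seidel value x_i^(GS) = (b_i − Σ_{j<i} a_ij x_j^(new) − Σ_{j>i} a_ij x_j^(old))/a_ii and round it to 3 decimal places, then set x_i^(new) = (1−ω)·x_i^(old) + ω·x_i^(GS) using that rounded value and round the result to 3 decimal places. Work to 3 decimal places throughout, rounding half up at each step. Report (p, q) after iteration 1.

(-0.800, 0.712)

Iteration 1:
  p: GS value = (-5 - (1)·1.000) / (3) = -2.000;  p ← (1−ω)·1.000 + ω·-2.000 = -0.800
  q: GS value = (-5 - (3)·-0.800) / (-5) = 0.520;  q ← (1−ω)·1.000 + ω·0.520 = 0.712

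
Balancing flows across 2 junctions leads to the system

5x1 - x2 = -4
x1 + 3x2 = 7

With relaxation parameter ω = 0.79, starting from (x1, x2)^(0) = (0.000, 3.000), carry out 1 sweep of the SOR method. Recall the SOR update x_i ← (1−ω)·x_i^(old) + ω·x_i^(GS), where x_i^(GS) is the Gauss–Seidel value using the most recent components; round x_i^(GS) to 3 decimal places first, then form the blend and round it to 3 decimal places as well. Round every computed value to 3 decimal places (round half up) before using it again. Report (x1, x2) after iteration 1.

(-0.158, 2.515)

Iteration 1:
  x1: GS value = (-4 - (-1)·3.000) / (5) = -0.200;  x1 ← (1−ω)·0.000 + ω·-0.200 = -0.158
  x2: GS value = (7 - (1)·-0.158) / (3) = 2.386;  x2 ← (1−ω)·3.000 + ω·2.386 = 2.515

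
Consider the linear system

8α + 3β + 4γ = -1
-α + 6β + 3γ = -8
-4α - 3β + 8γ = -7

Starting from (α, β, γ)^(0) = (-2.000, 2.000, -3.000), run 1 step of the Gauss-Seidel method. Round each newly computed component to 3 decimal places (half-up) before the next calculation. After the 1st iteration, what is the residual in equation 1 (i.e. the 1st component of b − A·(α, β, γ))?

-4.969

Iteration 1:
  α = (-1 - (3)·2.000 - (4)·-3.000) / (8) = 0.625
  β = (-8 - (-1)·0.625 - (3)·-3.000) / (6) = 0.271
  γ = (-7 - (-4)·0.625 - (-3)·0.271) / (8) = -0.461
Residual b − A·x = (-4.969, -7.618, 0.001)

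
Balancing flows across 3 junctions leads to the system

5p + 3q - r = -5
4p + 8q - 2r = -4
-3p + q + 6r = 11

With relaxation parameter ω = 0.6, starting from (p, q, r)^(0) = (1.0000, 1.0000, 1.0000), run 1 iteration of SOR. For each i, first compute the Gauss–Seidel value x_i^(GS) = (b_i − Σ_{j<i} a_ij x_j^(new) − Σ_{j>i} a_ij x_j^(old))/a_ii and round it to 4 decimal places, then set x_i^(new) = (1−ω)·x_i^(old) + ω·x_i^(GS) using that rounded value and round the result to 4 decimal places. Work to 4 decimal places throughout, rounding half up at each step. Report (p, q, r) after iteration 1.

(-0.4400, 0.3820, 1.3298)

Iteration 1:
  p: GS value = (-5 - (3)·1.0000 - (-1)·1.0000) / (5) = -1.4000;  p ← (1−ω)·1.0000 + ω·-1.4000 = -0.4400
  q: GS value = (-4 - (4)·-0.4400 - (-2)·1.0000) / (8) = -0.0300;  q ← (1−ω)·1.0000 + ω·-0.0300 = 0.3820
  r: GS value = (11 - (-3)·-0.4400 - (1)·0.3820) / (6) = 1.5497;  r ← (1−ω)·1.0000 + ω·1.5497 = 1.3298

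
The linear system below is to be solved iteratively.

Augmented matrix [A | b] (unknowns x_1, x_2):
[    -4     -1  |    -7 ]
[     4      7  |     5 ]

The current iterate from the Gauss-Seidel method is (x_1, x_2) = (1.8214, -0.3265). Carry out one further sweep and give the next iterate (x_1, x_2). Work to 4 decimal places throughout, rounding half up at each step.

(1.8316, -0.3323)

One sweep:
  x_1 = (-7 - (-1)·-0.3265) / (-4) = 1.8316
  x_2 = (5 - (4)·1.8316) / (7) = -0.3323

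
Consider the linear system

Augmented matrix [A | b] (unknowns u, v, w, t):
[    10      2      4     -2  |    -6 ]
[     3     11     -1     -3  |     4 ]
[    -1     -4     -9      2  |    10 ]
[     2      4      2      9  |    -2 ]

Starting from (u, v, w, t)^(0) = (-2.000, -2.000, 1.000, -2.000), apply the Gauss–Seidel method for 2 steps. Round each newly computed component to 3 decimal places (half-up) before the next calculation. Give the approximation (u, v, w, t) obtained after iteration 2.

Iteration 1:
  u = (-6 - (2)·-2.000 - (4)·1.000 - (-2)·-2.000) / (10) = -1.000
  v = (4 - (3)·-1.000 - (-1)·1.000 - (-3)·-2.000) / (11) = 0.182
  w = (10 - (-1)·-1.000 - (-4)·0.182 - (2)·-2.000) / (-9) = -1.525
  t = (-2 - (2)·-1.000 - (4)·0.182 - (2)·-1.525) / (9) = 0.258
Iteration 2:
  u = (-6 - (2)·0.182 - (4)·-1.525 - (-2)·0.258) / (10) = 0.025
  v = (4 - (3)·0.025 - (-1)·-1.525 - (-3)·0.258) / (11) = 0.289
  w = (10 - (-1)·0.025 - (-4)·0.289 - (2)·0.258) / (-9) = -1.185
  t = (-2 - (2)·0.025 - (4)·0.289 - (2)·-1.185) / (9) = -0.093

(0.025, 0.289, -1.185, -0.093)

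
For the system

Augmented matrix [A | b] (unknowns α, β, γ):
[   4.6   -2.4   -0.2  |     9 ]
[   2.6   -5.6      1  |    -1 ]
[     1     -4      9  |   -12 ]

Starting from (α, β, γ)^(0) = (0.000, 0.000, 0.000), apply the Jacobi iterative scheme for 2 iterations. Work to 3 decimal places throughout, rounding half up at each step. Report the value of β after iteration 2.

0.849

Iteration 1:
  α = (9 - (-2.4)·0.000 - (-0.2)·0.000) / (4.6) = 1.957
  β = (-1 - (2.6)·0.000 - (1)·0.000) / (-5.6) = 0.179
  γ = (-12 - (1)·0.000 - (-4)·0.000) / (9) = -1.333
Iteration 2:
  α = (9 - (-2.4)·0.179 - (-0.2)·-1.333) / (4.6) = 1.992
  β = (-1 - (2.6)·1.957 - (1)·-1.333) / (-5.6) = 0.849
  γ = (-12 - (1)·1.957 - (-4)·0.179) / (9) = -1.471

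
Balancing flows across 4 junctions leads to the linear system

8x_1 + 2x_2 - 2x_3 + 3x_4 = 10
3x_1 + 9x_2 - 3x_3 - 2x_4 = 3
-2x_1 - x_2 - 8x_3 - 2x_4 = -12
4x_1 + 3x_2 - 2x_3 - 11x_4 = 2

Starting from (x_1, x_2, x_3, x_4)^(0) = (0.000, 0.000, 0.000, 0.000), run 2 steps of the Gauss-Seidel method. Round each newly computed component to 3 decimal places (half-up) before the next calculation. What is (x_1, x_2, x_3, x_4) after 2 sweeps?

Iteration 1:
  x_1 = (10 - (2)·0.000 - (-2)·0.000 - (3)·0.000) / (8) = 1.250
  x_2 = (3 - (3)·1.250 - (-3)·0.000 - (-2)·0.000) / (9) = -0.083
  x_3 = (-12 - (-2)·1.250 - (-1)·-0.083 - (-2)·0.000) / (-8) = 1.198
  x_4 = (2 - (4)·1.250 - (3)·-0.083 - (-2)·1.198) / (-11) = 0.032
Iteration 2:
  x_1 = (10 - (2)·-0.083 - (-2)·1.198 - (3)·0.032) / (8) = 1.558
  x_2 = (3 - (3)·1.558 - (-3)·1.198 - (-2)·0.032) / (9) = 0.220
  x_3 = (-12 - (-2)·1.558 - (-1)·0.220 - (-2)·0.032) / (-8) = 1.075
  x_4 = (2 - (4)·1.558 - (3)·0.220 - (-2)·1.075) / (-11) = 0.249

(1.558, 0.220, 1.075, 0.249)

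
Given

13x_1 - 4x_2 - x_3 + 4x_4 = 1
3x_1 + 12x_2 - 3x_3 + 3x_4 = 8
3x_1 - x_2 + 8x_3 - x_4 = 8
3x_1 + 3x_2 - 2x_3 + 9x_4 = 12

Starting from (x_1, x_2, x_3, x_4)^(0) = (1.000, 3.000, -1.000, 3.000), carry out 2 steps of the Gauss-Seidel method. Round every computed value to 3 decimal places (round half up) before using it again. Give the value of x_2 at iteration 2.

Iteration 1:
  x_1 = (1 - (-4)·3.000 - (-1)·-1.000 - (4)·3.000) / (13) = 0.000
  x_2 = (8 - (3)·0.000 - (-3)·-1.000 - (3)·3.000) / (12) = -0.333
  x_3 = (8 - (3)·0.000 - (-1)·-0.333 - (-1)·3.000) / (8) = 1.333
  x_4 = (12 - (3)·0.000 - (3)·-0.333 - (-2)·1.333) / (9) = 1.741
Iteration 2:
  x_1 = (1 - (-4)·-0.333 - (-1)·1.333 - (4)·1.741) / (13) = -0.459
  x_2 = (8 - (3)·-0.459 - (-3)·1.333 - (3)·1.741) / (12) = 0.679
  x_3 = (8 - (3)·-0.459 - (-1)·0.679 - (-1)·1.741) / (8) = 1.475
  x_4 = (12 - (3)·-0.459 - (3)·0.679 - (-2)·1.475) / (9) = 1.588

0.679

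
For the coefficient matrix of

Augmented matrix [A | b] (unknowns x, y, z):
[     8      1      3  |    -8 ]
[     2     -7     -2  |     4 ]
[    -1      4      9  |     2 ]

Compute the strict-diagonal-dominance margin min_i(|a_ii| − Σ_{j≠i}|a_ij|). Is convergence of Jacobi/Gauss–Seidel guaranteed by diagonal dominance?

3

row 1: |8| − (1+3) = 4
row 2: |-7| − (2+2) = 3
row 3: |9| − (1+4) = 4
minimum over rows = 3 → strictly diagonally dominant (convergence guaranteed)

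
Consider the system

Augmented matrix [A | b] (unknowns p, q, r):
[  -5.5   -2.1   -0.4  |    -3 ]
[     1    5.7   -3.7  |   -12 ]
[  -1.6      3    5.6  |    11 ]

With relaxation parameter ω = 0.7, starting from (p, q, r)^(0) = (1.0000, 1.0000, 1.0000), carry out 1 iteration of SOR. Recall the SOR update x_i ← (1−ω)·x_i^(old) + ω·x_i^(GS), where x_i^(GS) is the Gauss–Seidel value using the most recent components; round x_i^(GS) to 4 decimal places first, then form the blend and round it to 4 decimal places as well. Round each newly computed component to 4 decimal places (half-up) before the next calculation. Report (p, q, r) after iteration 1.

(0.3636, -0.7639, 2.0342)

Iteration 1:
  p: GS value = (-3 - (-2.1)·1.0000 - (-0.4)·1.0000) / (-5.5) = 0.0909;  p ← (1−ω)·1.0000 + ω·0.0909 = 0.3636
  q: GS value = (-12 - (1)·0.3636 - (-3.7)·1.0000) / (5.7) = -1.5199;  q ← (1−ω)·1.0000 + ω·-1.5199 = -0.7639
  r: GS value = (11 - (-1.6)·0.3636 - (3)·-0.7639) / (5.6) = 2.4774;  r ← (1−ω)·1.0000 + ω·2.4774 = 2.0342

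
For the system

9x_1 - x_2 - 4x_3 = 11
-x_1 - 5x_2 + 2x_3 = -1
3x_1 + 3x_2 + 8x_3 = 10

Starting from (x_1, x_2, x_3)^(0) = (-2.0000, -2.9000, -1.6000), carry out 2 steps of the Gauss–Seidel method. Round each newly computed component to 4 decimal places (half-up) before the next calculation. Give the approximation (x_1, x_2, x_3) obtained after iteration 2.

(1.7728, 0.3888, 0.4394)

Iteration 1:
  x_1 = (11 - (-1)·-2.9000 - (-4)·-1.6000) / (9) = 0.1889
  x_2 = (-1 - (-1)·0.1889 - (2)·-1.6000) / (-5) = -0.4778
  x_3 = (10 - (3)·0.1889 - (3)·-0.4778) / (8) = 1.3583
Iteration 2:
  x_1 = (11 - (-1)·-0.4778 - (-4)·1.3583) / (9) = 1.7728
  x_2 = (-1 - (-1)·1.7728 - (2)·1.3583) / (-5) = 0.3888
  x_3 = (10 - (3)·1.7728 - (3)·0.3888) / (8) = 0.4394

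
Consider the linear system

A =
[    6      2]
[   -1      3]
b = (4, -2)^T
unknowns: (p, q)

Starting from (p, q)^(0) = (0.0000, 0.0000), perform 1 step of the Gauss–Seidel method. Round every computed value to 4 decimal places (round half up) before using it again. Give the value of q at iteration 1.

-0.4444

Iteration 1:
  p = (4 - (2)·0.0000) / (6) = 0.6667
  q = (-2 - (-1)·0.6667) / (3) = -0.4444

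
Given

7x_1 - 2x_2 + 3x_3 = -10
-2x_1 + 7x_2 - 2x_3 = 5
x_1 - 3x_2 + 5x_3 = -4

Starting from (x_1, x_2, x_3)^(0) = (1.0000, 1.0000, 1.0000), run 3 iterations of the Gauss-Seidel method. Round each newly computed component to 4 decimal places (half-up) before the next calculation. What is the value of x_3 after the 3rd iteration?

Iteration 1:
  x_1 = (-10 - (-2)·1.0000 - (3)·1.0000) / (7) = -1.5714
  x_2 = (5 - (-2)·-1.5714 - (-2)·1.0000) / (7) = 0.5510
  x_3 = (-4 - (1)·-1.5714 - (-3)·0.5510) / (5) = -0.1551
Iteration 2:
  x_1 = (-10 - (-2)·0.5510 - (3)·-0.1551) / (7) = -1.2047
  x_2 = (5 - (-2)·-1.2047 - (-2)·-0.1551) / (7) = 0.3258
  x_3 = (-4 - (1)·-1.2047 - (-3)·0.3258) / (5) = -0.3636
Iteration 3:
  x_1 = (-10 - (-2)·0.3258 - (3)·-0.3636) / (7) = -1.1797
  x_2 = (5 - (-2)·-1.1797 - (-2)·-0.3636) / (7) = 0.2733
  x_3 = (-4 - (1)·-1.1797 - (-3)·0.2733) / (5) = -0.4001

-0.4001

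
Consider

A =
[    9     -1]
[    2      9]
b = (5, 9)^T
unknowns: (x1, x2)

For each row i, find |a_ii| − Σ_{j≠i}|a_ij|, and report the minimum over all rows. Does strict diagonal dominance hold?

row 1: |9| − (1) = 8
row 2: |9| − (2) = 7
minimum over rows = 7 → strictly diagonally dominant (convergence guaranteed)

7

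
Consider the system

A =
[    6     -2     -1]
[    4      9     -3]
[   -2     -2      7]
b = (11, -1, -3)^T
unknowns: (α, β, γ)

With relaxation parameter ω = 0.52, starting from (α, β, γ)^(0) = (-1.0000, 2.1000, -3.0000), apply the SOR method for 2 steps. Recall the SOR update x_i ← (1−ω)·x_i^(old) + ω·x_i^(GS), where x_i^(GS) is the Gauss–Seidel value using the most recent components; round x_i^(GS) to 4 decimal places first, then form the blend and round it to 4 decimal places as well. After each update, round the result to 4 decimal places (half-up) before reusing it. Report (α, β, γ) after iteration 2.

Iteration 1:
  α: GS value = (11 - (-2)·2.1000 - (-1)·-3.0000) / (6) = 2.0333;  α ← (1−ω)·-1.0000 + ω·2.0333 = 0.5773
  β: GS value = (-1 - (4)·0.5773 - (-3)·-3.0000) / (9) = -1.3677;  β ← (1−ω)·2.1000 + ω·-1.3677 = 0.2968
  γ: GS value = (-3 - (-2)·0.5773 - (-2)·0.2968) / (7) = -0.1788;  γ ← (1−ω)·-3.0000 + ω·-0.1788 = -1.5330
Iteration 2:
  α: GS value = (11 - (-2)·0.2968 - (-1)·-1.5330) / (6) = 1.6768;  α ← (1−ω)·0.5773 + ω·1.6768 = 1.1490
  β: GS value = (-1 - (4)·1.1490 - (-3)·-1.5330) / (9) = -1.1328;  β ← (1−ω)·0.2968 + ω·-1.1328 = -0.4466
  γ: GS value = (-3 - (-2)·1.1490 - (-2)·-0.4466) / (7) = -0.2279;  γ ← (1−ω)·-1.5330 + ω·-0.2279 = -0.8543

(1.1490, -0.4466, -0.8543)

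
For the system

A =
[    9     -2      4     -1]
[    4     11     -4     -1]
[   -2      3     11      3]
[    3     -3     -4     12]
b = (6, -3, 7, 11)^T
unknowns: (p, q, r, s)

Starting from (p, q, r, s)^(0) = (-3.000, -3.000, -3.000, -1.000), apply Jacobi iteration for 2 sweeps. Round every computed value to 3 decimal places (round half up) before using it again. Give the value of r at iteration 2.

Iteration 1:
  p = (6 - (-2)·-3.000 - (4)·-3.000 - (-1)·-1.000) / (9) = 1.222
  q = (-3 - (4)·-3.000 - (-4)·-3.000 - (-1)·-1.000) / (11) = -0.364
  r = (7 - (-2)·-3.000 - (3)·-3.000 - (3)·-1.000) / (11) = 1.182
  s = (11 - (3)·-3.000 - (-3)·-3.000 - (-4)·-3.000) / (12) = -0.083
Iteration 2:
  p = (6 - (-2)·-0.364 - (4)·1.182 - (-1)·-0.083) / (9) = 0.051
  q = (-3 - (4)·1.222 - (-4)·1.182 - (-1)·-0.083) / (11) = -0.295
  r = (7 - (-2)·1.222 - (3)·-0.364 - (3)·-0.083) / (11) = 0.980
  s = (11 - (3)·1.222 - (-3)·-0.364 - (-4)·1.182) / (12) = 0.914

0.980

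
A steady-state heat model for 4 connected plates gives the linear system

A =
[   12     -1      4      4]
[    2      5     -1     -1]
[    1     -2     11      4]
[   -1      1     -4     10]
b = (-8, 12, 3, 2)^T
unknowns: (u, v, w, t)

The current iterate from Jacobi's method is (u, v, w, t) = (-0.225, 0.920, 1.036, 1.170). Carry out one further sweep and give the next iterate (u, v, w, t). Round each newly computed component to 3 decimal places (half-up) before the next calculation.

One sweep:
  u = (-8 - (-1)·0.920 - (4)·1.036 - (4)·1.170) / (12) = -1.325
  v = (12 - (2)·-0.225 - (-1)·1.036 - (-1)·1.170) / (5) = 2.931
  w = (3 - (1)·-0.225 - (-2)·0.920 - (4)·1.170) / (11) = 0.035
  t = (2 - (-1)·-0.225 - (1)·0.920 - (-4)·1.036) / (10) = 0.500

(-1.325, 2.931, 0.035, 0.500)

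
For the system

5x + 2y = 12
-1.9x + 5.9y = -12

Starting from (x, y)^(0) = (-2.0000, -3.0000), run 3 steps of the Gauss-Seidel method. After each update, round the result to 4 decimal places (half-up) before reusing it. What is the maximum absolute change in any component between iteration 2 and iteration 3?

Iteration 1:
  x = (12 - (2)·-3.0000) / (5) = 3.6000
  y = (-12 - (-1.9)·3.6000) / (5.9) = -0.8746
Iteration 2:
  x = (12 - (2)·-0.8746) / (5) = 2.7498
  y = (-12 - (-1.9)·2.7498) / (5.9) = -1.1484
Iteration 3:
  x = (12 - (2)·-1.1484) / (5) = 2.8594
  y = (-12 - (-1.9)·2.8594) / (5.9) = -1.1131
Change: (0.1096, 0.0353) → max |·| = 0.1096

0.1096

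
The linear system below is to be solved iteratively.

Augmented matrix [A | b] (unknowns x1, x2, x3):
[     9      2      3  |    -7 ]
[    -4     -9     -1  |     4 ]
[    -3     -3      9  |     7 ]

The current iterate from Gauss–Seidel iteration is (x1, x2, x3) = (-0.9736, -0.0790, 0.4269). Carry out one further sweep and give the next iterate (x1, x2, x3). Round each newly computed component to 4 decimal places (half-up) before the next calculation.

(-0.9025, -0.0908, 0.4467)

One sweep:
  x1 = (-7 - (2)·-0.0790 - (3)·0.4269) / (9) = -0.9025
  x2 = (4 - (-4)·-0.9025 - (-1)·0.4269) / (-9) = -0.0908
  x3 = (7 - (-3)·-0.9025 - (-3)·-0.0908) / (9) = 0.4467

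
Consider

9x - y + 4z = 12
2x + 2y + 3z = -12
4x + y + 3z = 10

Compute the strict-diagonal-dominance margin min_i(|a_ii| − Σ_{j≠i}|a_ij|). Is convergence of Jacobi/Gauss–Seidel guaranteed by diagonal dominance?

-3

row 1: |9| − (1+4) = 4
row 2: |2| − (2+3) = -3
row 3: |3| − (4+1) = -2
minimum over rows = -3 → not strictly diagonally dominant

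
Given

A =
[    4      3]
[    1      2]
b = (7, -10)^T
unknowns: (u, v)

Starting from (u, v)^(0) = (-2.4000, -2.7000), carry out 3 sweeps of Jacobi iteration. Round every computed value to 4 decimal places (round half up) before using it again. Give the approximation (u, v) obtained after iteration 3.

Iteration 1:
  u = (7 - (3)·-2.7000) / (4) = 3.7750
  v = (-10 - (1)·-2.4000) / (2) = -3.8000
Iteration 2:
  u = (7 - (3)·-3.8000) / (4) = 4.6000
  v = (-10 - (1)·3.7750) / (2) = -6.8875
Iteration 3:
  u = (7 - (3)·-6.8875) / (4) = 6.9156
  v = (-10 - (1)·4.6000) / (2) = -7.3000

(6.9156, -7.3000)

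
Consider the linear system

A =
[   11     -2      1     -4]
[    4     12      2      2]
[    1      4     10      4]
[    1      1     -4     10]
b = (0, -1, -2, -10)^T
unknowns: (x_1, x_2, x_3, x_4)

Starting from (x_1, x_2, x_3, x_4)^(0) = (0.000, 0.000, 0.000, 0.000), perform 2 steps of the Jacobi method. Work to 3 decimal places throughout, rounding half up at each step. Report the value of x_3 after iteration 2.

0.233

Iteration 1:
  x_1 = (0 - (-2)·0.000 - (1)·0.000 - (-4)·0.000) / (11) = 0.000
  x_2 = (-1 - (4)·0.000 - (2)·0.000 - (2)·0.000) / (12) = -0.083
  x_3 = (-2 - (1)·0.000 - (4)·0.000 - (4)·0.000) / (10) = -0.200
  x_4 = (-10 - (1)·0.000 - (1)·0.000 - (-4)·0.000) / (10) = -1.000
Iteration 2:
  x_1 = (0 - (-2)·-0.083 - (1)·-0.200 - (-4)·-1.000) / (11) = -0.361
  x_2 = (-1 - (4)·0.000 - (2)·-0.200 - (2)·-1.000) / (12) = 0.117
  x_3 = (-2 - (1)·0.000 - (4)·-0.083 - (4)·-1.000) / (10) = 0.233
  x_4 = (-10 - (1)·0.000 - (1)·-0.083 - (-4)·-0.200) / (10) = -1.072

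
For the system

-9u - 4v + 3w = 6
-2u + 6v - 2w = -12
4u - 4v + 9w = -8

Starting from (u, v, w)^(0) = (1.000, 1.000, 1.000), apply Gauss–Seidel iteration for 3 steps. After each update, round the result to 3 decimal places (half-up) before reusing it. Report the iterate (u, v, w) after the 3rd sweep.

(-0.164, -2.689, -2.011)

Iteration 1:
  u = (6 - (-4)·1.000 - (3)·1.000) / (-9) = -0.778
  v = (-12 - (-2)·-0.778 - (-2)·1.000) / (6) = -1.926
  w = (-8 - (4)·-0.778 - (-4)·-1.926) / (9) = -1.399
Iteration 2:
  u = (6 - (-4)·-1.926 - (3)·-1.399) / (-9) = -0.277
  v = (-12 - (-2)·-0.277 - (-2)·-1.399) / (6) = -2.559
  w = (-8 - (4)·-0.277 - (-4)·-2.559) / (9) = -1.903
Iteration 3:
  u = (6 - (-4)·-2.559 - (3)·-1.903) / (-9) = -0.164
  v = (-12 - (-2)·-0.164 - (-2)·-1.903) / (6) = -2.689
  w = (-8 - (4)·-0.164 - (-4)·-2.689) / (9) = -2.011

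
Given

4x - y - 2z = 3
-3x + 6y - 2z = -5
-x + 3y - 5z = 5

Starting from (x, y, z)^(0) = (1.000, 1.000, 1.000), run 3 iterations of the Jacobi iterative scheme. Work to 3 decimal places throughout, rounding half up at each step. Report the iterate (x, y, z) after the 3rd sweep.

(0.029, -1.042, -1.260)

Iteration 1:
  x = (3 - (-1)·1.000 - (-2)·1.000) / (4) = 1.500
  y = (-5 - (-3)·1.000 - (-2)·1.000) / (6) = 0.000
  z = (5 - (-1)·1.000 - (3)·1.000) / (-5) = -0.600
Iteration 2:
  x = (3 - (-1)·0.000 - (-2)·-0.600) / (4) = 0.450
  y = (-5 - (-3)·1.500 - (-2)·-0.600) / (6) = -0.283
  z = (5 - (-1)·1.500 - (3)·0.000) / (-5) = -1.300
Iteration 3:
  x = (3 - (-1)·-0.283 - (-2)·-1.300) / (4) = 0.029
  y = (-5 - (-3)·0.450 - (-2)·-1.300) / (6) = -1.042
  z = (5 - (-1)·0.450 - (3)·-0.283) / (-5) = -1.260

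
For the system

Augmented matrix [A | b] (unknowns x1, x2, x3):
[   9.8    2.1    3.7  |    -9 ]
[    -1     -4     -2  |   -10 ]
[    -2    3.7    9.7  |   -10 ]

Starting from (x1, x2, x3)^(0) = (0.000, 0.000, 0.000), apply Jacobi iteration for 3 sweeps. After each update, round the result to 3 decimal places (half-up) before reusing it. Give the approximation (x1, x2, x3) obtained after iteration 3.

Iteration 1:
  x1 = (-9 - (2.1)·0.000 - (3.7)·0.000) / (9.8) = -0.918
  x2 = (-10 - (-1)·0.000 - (-2)·0.000) / (-4) = 2.500
  x3 = (-10 - (-2)·0.000 - (3.7)·0.000) / (9.7) = -1.031
Iteration 2:
  x1 = (-9 - (2.1)·2.500 - (3.7)·-1.031) / (9.8) = -1.065
  x2 = (-10 - (-1)·-0.918 - (-2)·-1.031) / (-4) = 3.245
  x3 = (-10 - (-2)·-0.918 - (3.7)·2.500) / (9.7) = -2.174
Iteration 3:
  x1 = (-9 - (2.1)·3.245 - (3.7)·-2.174) / (9.8) = -0.793
  x2 = (-10 - (-1)·-1.065 - (-2)·-2.174) / (-4) = 3.853
  x3 = (-10 - (-2)·-1.065 - (3.7)·3.245) / (9.7) = -2.488

(-0.793, 3.853, -2.488)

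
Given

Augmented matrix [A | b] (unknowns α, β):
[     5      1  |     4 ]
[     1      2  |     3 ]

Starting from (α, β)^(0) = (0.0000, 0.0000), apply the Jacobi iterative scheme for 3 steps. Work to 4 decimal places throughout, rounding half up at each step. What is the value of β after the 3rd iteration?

1.2500

Iteration 1:
  α = (4 - (1)·0.0000) / (5) = 0.8000
  β = (3 - (1)·0.0000) / (2) = 1.5000
Iteration 2:
  α = (4 - (1)·1.5000) / (5) = 0.5000
  β = (3 - (1)·0.8000) / (2) = 1.1000
Iteration 3:
  α = (4 - (1)·1.1000) / (5) = 0.5800
  β = (3 - (1)·0.5000) / (2) = 1.2500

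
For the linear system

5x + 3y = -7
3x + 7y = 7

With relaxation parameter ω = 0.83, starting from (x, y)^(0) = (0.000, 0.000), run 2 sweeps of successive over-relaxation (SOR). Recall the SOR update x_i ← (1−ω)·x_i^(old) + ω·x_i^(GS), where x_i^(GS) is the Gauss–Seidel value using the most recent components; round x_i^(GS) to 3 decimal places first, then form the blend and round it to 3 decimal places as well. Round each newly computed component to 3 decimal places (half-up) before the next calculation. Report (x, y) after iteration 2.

Iteration 1:
  x: GS value = (-7 - (3)·0.000) / (5) = -1.400;  x ← (1−ω)·0.000 + ω·-1.400 = -1.162
  y: GS value = (7 - (3)·-1.162) / (7) = 1.498;  y ← (1−ω)·0.000 + ω·1.498 = 1.243
Iteration 2:
  x: GS value = (-7 - (3)·1.243) / (5) = -2.146;  x ← (1−ω)·-1.162 + ω·-2.146 = -1.979
  y: GS value = (7 - (3)·-1.979) / (7) = 1.848;  y ← (1−ω)·1.243 + ω·1.848 = 1.745

(-1.979, 1.745)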